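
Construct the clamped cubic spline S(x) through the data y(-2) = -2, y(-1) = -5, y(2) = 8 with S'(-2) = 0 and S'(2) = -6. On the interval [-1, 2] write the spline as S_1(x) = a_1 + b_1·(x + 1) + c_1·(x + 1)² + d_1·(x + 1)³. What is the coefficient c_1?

7

With σ_i denoting the second derivative at x_i, h_i = 1, 3, and Δ_i = (y_(i+1) − y_i)/h_i = -3, 13/3:
  1·σ_0 + 8·σ_1 + 3·σ_2 = 6(Δ_1 - Δ_0) = 44
Clamped end conditions give two more equations: 2h_0·σ_0 + h_0·σ_1 = 6(Δ_0 - S'(-2)) = -18 and h_1·σ_1 + 2h_1·σ_2 = 6(S'(2) - Δ_1) = -62.
Solving the tridiagonal system: σ_0 = -16, σ_1 = 14, σ_2 = -52/3.
On [-1, 2], with S_1(x) = a_1 + b_1·(x + 1) + c_1·(x + 1)² + d_1·(x + 1)³: c_1 = σ_1/2 = 7, d_1 = (σ_2 - σ_1)/(6h_1) = -47/27, b_1 = Δ_1 - h_1(2σ_1 + σ_2)/6 = -1.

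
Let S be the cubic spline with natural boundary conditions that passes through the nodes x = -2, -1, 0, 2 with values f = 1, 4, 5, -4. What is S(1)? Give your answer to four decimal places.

Put σ_i = S'' at the i-th knot. Here h = (1, 1, 2) and Δ = (3, 1, -9/2), so the interior equations h_(i-1)·σ_(i-1) + 2(h_(i-1)+h_i)·σ_i + h_i·σ_(i+1) = 6(Δ_i − Δ_(i-1)) read
  1·σ_0 + 4·σ_1 + 1·σ_2 = 6(Δ_1 - Δ_0) = -12
  1·σ_1 + 6·σ_2 + 2·σ_3 = 6(Δ_2 - Δ_1) = -33
Natural end conditions: σ_0 = σ_3 = 0.
Forward elimination and back-substitution give σ_0 = 0, σ_1 = -39/23, σ_2 = -120/23, σ_3 = 0.
On [0, 2], S(x) = 5 - 47/46·x - 60/23·x² + 10/23·x³.
With x = 1: S(1) = 83/46.

1.8043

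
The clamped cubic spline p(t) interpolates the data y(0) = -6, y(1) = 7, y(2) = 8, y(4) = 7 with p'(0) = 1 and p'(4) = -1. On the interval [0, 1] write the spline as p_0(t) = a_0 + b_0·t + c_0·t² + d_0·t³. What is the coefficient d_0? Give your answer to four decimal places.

-14.0682

Write σ_i for p''(x_i). With h_i = 1, 1, 2 and divided differences Δ_i = 13, 1, -1/2, the continuity of p' gives the tridiagonal system
  1·σ_0 + 4·σ_1 + 1·σ_2 = 6(Δ_1 - Δ_0) = -72
  1·σ_1 + 6·σ_2 + 2·σ_3 = 6(Δ_2 - Δ_1) = -9
Clamped end conditions give two more equations: 2h_0·σ_0 + h_0·σ_1 = 6(Δ_0 - p'(0)) = 72 and h_2·σ_2 + 2h_2·σ_3 = 6(p'(4) - Δ_2) = -3.
Hence σ_0 = 1147/22, σ_1 = -355/11, σ_2 = 109/22, σ_3 = -71/22.
On [0, 1], with p_0(t) = a_0 + b_0·t + c_0·t² + d_0·t³: c_0 = σ_0/2 = 1147/44, d_0 = (σ_1 - σ_0)/(6h_0) = -619/44, b_0 = Δ_0 - h_0(2σ_0 + σ_1)/6 = 1.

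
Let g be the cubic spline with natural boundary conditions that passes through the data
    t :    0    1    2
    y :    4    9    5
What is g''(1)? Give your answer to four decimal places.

Write σ_i for g''(x_i). With h_i = 1, 1 and divided differences Δ_i = 5, -4, the continuity of g' gives the tridiagonal system
  1·σ_0 + 4·σ_1 + 1·σ_2 = 6(Δ_1 - Δ_0) = -54
Natural end conditions: σ_0 = σ_2 = 0.
Solving the tridiagonal system: σ_0 = 0, σ_1 = -27/2, σ_2 = 0.

-13.5000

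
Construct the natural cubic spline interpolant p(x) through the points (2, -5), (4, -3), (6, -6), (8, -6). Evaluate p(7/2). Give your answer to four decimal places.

-2.9969

Put M_i = p'' at the i-th knot. Here h = (2, 2, 2) and Δ = (1, -3/2, 0), so the interior equations h_(i-1)·M_(i-1) + 2(h_(i-1)+h_i)·M_i + h_i·M_(i+1) = 6(Δ_i − Δ_(i-1)) read
  2·M_0 + 8·M_1 + 2·M_2 = 6(Δ_1 - Δ_0) = -15
  2·M_1 + 8·M_2 + 2·M_3 = 6(Δ_2 - Δ_1) = 9
Natural end conditions: M_0 = M_3 = 0.
Forward elimination and back-substitution give M_0 = 0, M_1 = -23/10, M_2 = 17/10, M_3 = 0.
On [2, 4], p(x) = -5 + 53/30·(x - 2) + 0·(x - 2)² - 23/120·(x - 2)³.
With (x - 2) = 3/2: p(7/2) = -959/320.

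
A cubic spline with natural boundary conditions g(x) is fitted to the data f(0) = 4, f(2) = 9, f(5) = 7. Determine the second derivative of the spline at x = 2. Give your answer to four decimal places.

-1.9000

Write M_i for g''(x_i). With h_i = 2, 3 and divided differences Δ_i = 5/2, -2/3, the continuity of g' gives the tridiagonal system
  2·M_0 + 10·M_1 + 3·M_2 = 6(Δ_1 - Δ_0) = -19
Natural end conditions: M_0 = M_2 = 0.
Solving: M_0 = 0, M_1 = -19/10, M_2 = 0.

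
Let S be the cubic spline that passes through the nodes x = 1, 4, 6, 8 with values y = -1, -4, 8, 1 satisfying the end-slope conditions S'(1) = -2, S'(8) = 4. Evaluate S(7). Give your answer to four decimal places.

Let m_i = S''(x_i). Step sizes h_i = 3, 2, 2; slopes of the chords Δ_i = (y_(i+1) - y_i)/h_i = -1, 6, -7/2.
  3·m_0 + 10·m_1 + 2·m_2 = 6(Δ_1 - Δ_0) = 42
  2·m_1 + 8·m_2 + 2·m_3 = 6(Δ_2 - Δ_1) = -57
Clamped end conditions give two more equations: 2h_0·m_0 + h_0·m_1 = 6(Δ_0 - S'(1)) = 6 and h_2·m_2 + 2h_2·m_3 = 6(S'(8) - Δ_2) = 45.
Hence m_0 = -107/37, m_1 = 288/37, m_2 = -1005/74, m_3 = 1335/74.
On [6, 8], S(x) = 8 - 17/37·(x - 6) - 1005/148·(x - 6)² + 195/74·(x - 6)³.
With (x - 6) = 1: S(7) = 501/148.

3.3851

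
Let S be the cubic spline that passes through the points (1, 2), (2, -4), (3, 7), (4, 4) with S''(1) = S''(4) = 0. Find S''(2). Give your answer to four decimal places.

32.8000

Write σ_i for S''(x_i). With h_i = 1, 1, 1 and divided differences Δ_i = -6, 11, -3, the continuity of S' gives the tridiagonal system
  1·σ_0 + 4·σ_1 + 1·σ_2 = 6(Δ_1 - Δ_0) = 102
  1·σ_1 + 4·σ_2 + 1·σ_3 = 6(Δ_2 - Δ_1) = -84
Natural end conditions: σ_0 = σ_3 = 0.
Solving: σ_0 = 0, σ_1 = 164/5, σ_2 = -146/5, σ_3 = 0.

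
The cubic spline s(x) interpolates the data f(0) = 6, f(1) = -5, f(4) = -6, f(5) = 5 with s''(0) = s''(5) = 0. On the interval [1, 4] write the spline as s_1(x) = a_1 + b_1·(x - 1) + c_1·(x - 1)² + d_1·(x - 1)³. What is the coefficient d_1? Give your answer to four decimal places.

0.0444

Let M_i = s''(x_i). Step sizes h_i = 1, 3, 1; slopes of the chords Δ_i = (y_(i+1) - y_i)/h_i = -11, -1/3, 11.
  1·M_0 + 8·M_1 + 3·M_2 = 6(Δ_1 - Δ_0) = 64
  3·M_1 + 8·M_2 + 1·M_3 = 6(Δ_2 - Δ_1) = 68
Natural end conditions: M_0 = M_3 = 0.
Forward elimination and back-substitution give M_0 = 0, M_1 = 28/5, M_2 = 32/5, M_3 = 0.
On [1, 4], with s_1(x) = a_1 + b_1·(x - 1) + c_1·(x - 1)² + d_1·(x - 1)³: c_1 = M_1/2 = 14/5, d_1 = (M_2 - M_1)/(6h_1) = 2/45, b_1 = Δ_1 - h_1(2M_1 + M_2)/6 = -137/15.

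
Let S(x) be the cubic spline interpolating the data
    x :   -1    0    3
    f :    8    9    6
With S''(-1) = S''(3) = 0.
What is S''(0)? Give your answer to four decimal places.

Let M_i = S''(x_i). Step sizes h_i = 1, 3; slopes of the chords Δ_i = (y_(i+1) - y_i)/h_i = 1, -1.
  1·M_0 + 8·M_1 + 3·M_2 = 6(Δ_1 - Δ_0) = -12
Natural end conditions: M_0 = M_2 = 0.
Solving the tridiagonal system: M_0 = 0, M_1 = -3/2, M_2 = 0.

-1.5000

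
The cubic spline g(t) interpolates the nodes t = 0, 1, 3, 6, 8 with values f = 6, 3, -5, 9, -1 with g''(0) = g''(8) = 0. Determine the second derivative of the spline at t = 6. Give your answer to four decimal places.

-8.3399

Write M_i for g''(x_i). With h_i = 1, 2, 3, 2 and divided differences Δ_i = -3, -4, 14/3, -5, the continuity of g' gives the tridiagonal system
  1·M_0 + 6·M_1 + 2·M_2 = 6(Δ_1 - Δ_0) = -6
  2·M_1 + 10·M_2 + 3·M_3 = 6(Δ_2 - Δ_1) = 52
  3·M_2 + 10·M_3 + 2·M_4 = 6(Δ_3 - Δ_2) = -58
Natural end conditions: M_0 = M_4 = 0.
Hence M_0 = 0, M_1 = -967/253, M_2 = 2142/253, M_3 = -2110/253, M_4 = 0.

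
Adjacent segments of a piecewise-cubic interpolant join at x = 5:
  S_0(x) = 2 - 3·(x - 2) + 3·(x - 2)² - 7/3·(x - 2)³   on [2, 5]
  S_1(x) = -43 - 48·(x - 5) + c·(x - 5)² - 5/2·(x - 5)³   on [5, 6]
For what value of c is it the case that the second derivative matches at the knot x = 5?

-18

S_0''(x) = 6 - 14·(x - 2), so S_0''(5) = -36. On the right, S_1''(5) = 2c, so c = -18.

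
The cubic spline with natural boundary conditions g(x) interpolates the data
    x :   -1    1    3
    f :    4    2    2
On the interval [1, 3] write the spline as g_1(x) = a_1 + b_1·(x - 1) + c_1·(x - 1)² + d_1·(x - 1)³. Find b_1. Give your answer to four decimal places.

Write M_i for g''(x_i). With h_i = 2, 2 and divided differences Δ_i = -1, 0, the continuity of g' gives the tridiagonal system
  2·M_0 + 8·M_1 + 2·M_2 = 6(Δ_1 - Δ_0) = 6
Natural end conditions: M_0 = M_2 = 0.
Solving the tridiagonal system: M_0 = 0, M_1 = 3/4, M_2 = 0.
On [1, 3], with g_1(x) = a_1 + b_1·(x - 1) + c_1·(x - 1)² + d_1·(x - 1)³: c_1 = M_1/2 = 3/8, d_1 = (M_2 - M_1)/(6h_1) = -1/16, b_1 = Δ_1 - h_1(2M_1 + M_2)/6 = -1/2.

-0.5000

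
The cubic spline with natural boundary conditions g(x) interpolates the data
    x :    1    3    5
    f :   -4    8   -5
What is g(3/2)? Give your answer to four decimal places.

With m_i denoting the second derivative at x_i, h_i = 2, 2, and Δ_i = (y_(i+1) − y_i)/h_i = 6, -13/2:
  2·m_0 + 8·m_1 + 2·m_2 = 6(Δ_1 - Δ_0) = -75
Natural end conditions: m_0 = m_2 = 0.
Hence m_0 = 0, m_1 = -75/8, m_2 = 0.
On [1, 3], g(x) = -4 + 73/8·(x - 1) + 0·(x - 1)² - 25/32·(x - 1)³.
With (x - 1) = 1/2: g(3/2) = 119/256.

0.4648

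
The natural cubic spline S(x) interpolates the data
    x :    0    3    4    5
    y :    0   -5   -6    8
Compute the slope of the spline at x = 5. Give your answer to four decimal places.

Put M_i = S'' at the i-th knot. Here h = (3, 1, 1) and Δ = (-5/3, -1, 14), so the interior equations h_(i-1)·M_(i-1) + 2(h_(i-1)+h_i)·M_i + h_i·M_(i+1) = 6(Δ_i − Δ_(i-1)) read
  3·M_0 + 8·M_1 + 1·M_2 = 6(Δ_1 - Δ_0) = 4
  1·M_1 + 4·M_2 + 1·M_3 = 6(Δ_2 - Δ_1) = 90
Natural end conditions: M_0 = M_3 = 0.
Hence M_0 = 0, M_1 = -74/31, M_2 = 716/31, M_3 = 0.
On [4, 5], S'(x) = b_2 + 2c_2·(x - 4) + 3d_2·(x - 4)² with b_2 = Δ_2 - h_2(2M_2 + M_3)/6 = 586/93, c_2 = M_2/2 = 358/31, d_2 = (M_3 - M_2)/(6h_2) = -358/93. So S'(5) = 1660/93.

17.8495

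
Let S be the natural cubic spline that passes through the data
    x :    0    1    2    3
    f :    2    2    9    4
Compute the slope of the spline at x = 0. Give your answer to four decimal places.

-2.6667

Write σ_i for S''(x_i). With h_i = 1, 1, 1 and divided differences Δ_i = 0, 7, -5, the continuity of S' gives the tridiagonal system
  1·σ_0 + 4·σ_1 + 1·σ_2 = 6(Δ_1 - Δ_0) = 42
  1·σ_1 + 4·σ_2 + 1·σ_3 = 6(Δ_2 - Δ_1) = -72
Natural end conditions: σ_0 = σ_3 = 0.
Solving the tridiagonal system: σ_0 = 0, σ_1 = 16, σ_2 = -22, σ_3 = 0.
On [0, 1], S'(x) = b_0 + 2c_0·x + 3d_0·x² with b_0 = Δ_0 - h_0(2σ_0 + σ_1)/6 = -8/3, c_0 = σ_0/2 = 0, d_0 = (σ_1 - σ_0)/(6h_0) = 8/3. So S'(0) = -8/3.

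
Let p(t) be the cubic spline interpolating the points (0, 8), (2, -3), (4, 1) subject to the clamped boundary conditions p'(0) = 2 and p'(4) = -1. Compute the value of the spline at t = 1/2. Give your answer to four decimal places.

7.1133

Let M_i = p''(x_i). Step sizes h_i = 2, 2; slopes of the chords Δ_i = (y_(i+1) - y_i)/h_i = -11/2, 2.
  2·M_0 + 8·M_1 + 2·M_2 = 6(Δ_1 - Δ_0) = 45
Clamped end conditions give two more equations: 2h_0·M_0 + h_0·M_1 = 6(Δ_0 - p'(0)) = -45 and h_1·M_1 + 2h_1·M_2 = 6(p'(4) - Δ_1) = -18.
Forward elimination and back-substitution give M_0 = -141/8, M_1 = 51/4, M_2 = -87/8.
On [0, 2], p(t) = 8 + 2·t - 141/16·t² + 81/32·t³.
With t = 1/2: p(1/2) = 1821/256.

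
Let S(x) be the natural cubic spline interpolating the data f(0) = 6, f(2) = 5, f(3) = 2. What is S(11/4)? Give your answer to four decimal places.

2.8477

Put σ_i = S'' at the i-th knot. Here h = (2, 1) and Δ = (-1/2, -3), so the interior equations h_(i-1)·σ_(i-1) + 2(h_(i-1)+h_i)·σ_i + h_i·σ_(i+1) = 6(Δ_i − Δ_(i-1)) read
  2·σ_0 + 6·σ_1 + 1·σ_2 = 6(Δ_1 - Δ_0) = -15
Natural end conditions: σ_0 = σ_2 = 0.
Solving the tridiagonal system: σ_0 = 0, σ_1 = -5/2, σ_2 = 0.
On [2, 3], S(x) = 5 - 13/6·(x - 2) - 5/4·(x - 2)² + 5/12·(x - 2)³.
With (x - 2) = 3/4: S(11/4) = 729/256.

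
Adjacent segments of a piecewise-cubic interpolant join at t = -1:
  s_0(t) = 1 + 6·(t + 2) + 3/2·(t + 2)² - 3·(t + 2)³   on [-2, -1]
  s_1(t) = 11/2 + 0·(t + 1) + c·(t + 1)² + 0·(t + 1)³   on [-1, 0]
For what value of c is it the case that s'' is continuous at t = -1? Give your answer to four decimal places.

-7.5000

s_0''(t) = 3 - 18·(t + 2), so s_0''(-1) = -15. On the right, s_1''(-1) = 2c, so c = -15/2.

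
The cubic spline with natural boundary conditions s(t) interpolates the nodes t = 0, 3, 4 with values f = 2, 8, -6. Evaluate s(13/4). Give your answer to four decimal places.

5.1563

Put m_i = s'' at the i-th knot. Here h = (3, 1) and Δ = (2, -14), so the interior equations h_(i-1)·m_(i-1) + 2(h_(i-1)+h_i)·m_i + h_i·m_(i+1) = 6(Δ_i − Δ_(i-1)) read
  3·m_0 + 8·m_1 + 1·m_2 = 6(Δ_1 - Δ_0) = -96
Natural end conditions: m_0 = m_2 = 0.
Hence m_0 = 0, m_1 = -12, m_2 = 0.
On [3, 4], s(t) = 8 - 10·(t - 3) - 6·(t - 3)² + 2·(t - 3)³.
With (t - 3) = 1/4: s(13/4) = 165/32.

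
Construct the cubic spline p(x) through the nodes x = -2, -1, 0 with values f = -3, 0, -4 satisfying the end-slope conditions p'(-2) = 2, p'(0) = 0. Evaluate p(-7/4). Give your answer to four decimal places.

Write M_i for p''(x_i). With h_i = 1, 1 and divided differences Δ_i = 3, -4, the continuity of p' gives the tridiagonal system
  1·M_0 + 4·M_1 + 1·M_2 = 6(Δ_1 - Δ_0) = -42
Clamped end conditions give two more equations: 2h_0·M_0 + h_0·M_1 = 6(Δ_0 - p'(-2)) = 6 and h_1·M_1 + 2h_1·M_2 = 6(p'(0) - Δ_1) = 24.
Solving the tridiagonal system: M_0 = 25/2, M_1 = -19, M_2 = 43/2.
On [-2, -1], p(x) = -3 + 2·(x + 2) + 25/4·(x + 2)² - 21/4·(x + 2)³.
With (x + 2) = 1/4: p(-7/4) = -561/256.

-2.1914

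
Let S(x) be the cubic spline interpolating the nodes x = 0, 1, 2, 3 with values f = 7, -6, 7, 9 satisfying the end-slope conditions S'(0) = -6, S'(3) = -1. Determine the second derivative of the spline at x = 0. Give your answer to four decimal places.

Put m_i = S'' at the i-th knot. Here h = (1, 1, 1) and Δ = (-13, 13, 2), so the interior equations h_(i-1)·m_(i-1) + 2(h_(i-1)+h_i)·m_i + h_i·m_(i+1) = 6(Δ_i − Δ_(i-1)) read
  1·m_0 + 4·m_1 + 1·m_2 = 6(Δ_1 - Δ_0) = 156
  1·m_1 + 4·m_2 + 1·m_3 = 6(Δ_2 - Δ_1) = -66
Clamped end conditions give two more equations: 2h_0·m_0 + h_0·m_1 = 6(Δ_0 - S'(0)) = -42 and h_2·m_2 + 2h_2·m_3 = 6(S'(3) - Δ_2) = -18.
Hence m_0 = -766/15, m_1 = 902/15, m_2 = -502/15, m_3 = 116/15.

-51.0667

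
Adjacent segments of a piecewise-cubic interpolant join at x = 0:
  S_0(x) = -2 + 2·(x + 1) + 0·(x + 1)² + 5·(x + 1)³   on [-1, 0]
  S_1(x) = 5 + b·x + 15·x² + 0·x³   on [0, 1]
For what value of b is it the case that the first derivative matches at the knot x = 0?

17

S_0'(x) = 2 + 0·(x + 1) + 15·(x + 1)², so S_0'(0) = 17. On the right, S_1'(0) = b, so b = 17.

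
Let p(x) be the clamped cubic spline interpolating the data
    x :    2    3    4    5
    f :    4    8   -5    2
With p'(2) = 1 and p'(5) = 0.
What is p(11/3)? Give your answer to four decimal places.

-1.6593

With M_i denoting the second derivative at x_i, h_i = 1, 1, 1, and Δ_i = (y_(i+1) − y_i)/h_i = 4, -13, 7:
  1·M_0 + 4·M_1 + 1·M_2 = 6(Δ_1 - Δ_0) = -102
  1·M_1 + 4·M_2 + 1·M_3 = 6(Δ_2 - Δ_1) = 120
Clamped end conditions give two more equations: 2h_0·M_0 + h_0·M_1 = 6(Δ_0 - p'(2)) = 18 and h_2·M_2 + 2h_2·M_3 = 6(p'(5) - Δ_2) = -42.
Forward elimination and back-substitution give M_0 = 488/15, M_1 = -706/15, M_2 = 806/15, M_3 = -718/15.
On [3, 4], p(x) = 8 - 94/15·(x - 3) - 353/15·(x - 3)² + 84/5·(x - 3)³.
With (x - 3) = 2/3: p(11/3) = -224/135.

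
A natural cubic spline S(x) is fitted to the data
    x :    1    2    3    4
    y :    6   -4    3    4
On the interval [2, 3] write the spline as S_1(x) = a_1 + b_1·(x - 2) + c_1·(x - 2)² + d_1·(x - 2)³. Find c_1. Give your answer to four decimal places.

14.8000

Write σ_i for S''(x_i). With h_i = 1, 1, 1 and divided differences Δ_i = -10, 7, 1, the continuity of S' gives the tridiagonal system
  1·σ_0 + 4·σ_1 + 1·σ_2 = 6(Δ_1 - Δ_0) = 102
  1·σ_1 + 4·σ_2 + 1·σ_3 = 6(Δ_2 - Δ_1) = -36
Natural end conditions: σ_0 = σ_3 = 0.
Solving: σ_0 = 0, σ_1 = 148/5, σ_2 = -82/5, σ_3 = 0.
On [2, 3], with S_1(x) = a_1 + b_1·(x - 2) + c_1·(x - 2)² + d_1·(x - 2)³: c_1 = σ_1/2 = 74/5, d_1 = (σ_2 - σ_1)/(6h_1) = -23/3, b_1 = Δ_1 - h_1(2σ_1 + σ_2)/6 = -2/15.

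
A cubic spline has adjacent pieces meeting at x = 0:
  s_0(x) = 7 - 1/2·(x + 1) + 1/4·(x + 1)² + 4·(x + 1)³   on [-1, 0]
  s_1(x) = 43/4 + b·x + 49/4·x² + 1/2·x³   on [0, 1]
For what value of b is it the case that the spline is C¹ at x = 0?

12

s_0'(x) = -1/2 + 1/2·(x + 1) + 12·(x + 1)², so s_0'(0) = 12. On the right, s_1'(0) = b, so b = 12.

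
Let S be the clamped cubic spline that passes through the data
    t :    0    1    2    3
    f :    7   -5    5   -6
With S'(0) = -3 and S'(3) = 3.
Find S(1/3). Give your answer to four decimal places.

With m_i denoting the second derivative at x_i, h_i = 1, 1, 1, and Δ_i = (y_(i+1) − y_i)/h_i = -12, 10, -11:
  1·m_0 + 4·m_1 + 1·m_2 = 6(Δ_1 - Δ_0) = 132
  1·m_1 + 4·m_2 + 1·m_3 = 6(Δ_2 - Δ_1) = -126
Clamped end conditions give two more equations: 2h_0·m_0 + h_0·m_1 = 6(Δ_0 - S'(0)) = -54 and h_2·m_2 + 2h_2·m_3 = 6(S'(3) - Δ_2) = 84.
Hence m_0 = -296/5, m_1 = 322/5, m_2 = -332/5, m_3 = 376/5.
On [0, 1], S(t) = 7 - 3·t - 148/5·t² + 103/5·t³.
With t = 1/3: S(1/3) = 469/135.

3.4741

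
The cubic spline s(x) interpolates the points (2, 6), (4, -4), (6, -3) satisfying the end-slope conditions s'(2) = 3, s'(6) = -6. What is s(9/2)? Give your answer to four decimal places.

-4.0195

With M_i denoting the second derivative at x_i, h_i = 2, 2, and Δ_i = (y_(i+1) − y_i)/h_i = -5, 1/2:
  2·M_0 + 8·M_1 + 2·M_2 = 6(Δ_1 - Δ_0) = 33
Clamped end conditions give two more equations: 2h_0·M_0 + h_0·M_1 = 6(Δ_0 - s'(2)) = -48 and h_1·M_1 + 2h_1·M_2 = 6(s'(6) - Δ_1) = -39.
Forward elimination and back-substitution give M_0 = -147/8, M_1 = 51/4, M_2 = -129/8.
On [4, 6], s(x) = -4 - 21/8·(x - 4) + 51/8·(x - 4)² - 77/32·(x - 4)³.
With (x - 4) = 1/2: s(9/2) = -1029/256.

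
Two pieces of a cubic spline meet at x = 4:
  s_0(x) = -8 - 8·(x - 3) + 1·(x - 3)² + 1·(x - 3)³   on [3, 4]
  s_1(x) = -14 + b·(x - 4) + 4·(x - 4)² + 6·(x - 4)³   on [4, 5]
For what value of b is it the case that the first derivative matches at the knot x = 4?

-3

s_0'(x) = -8 + 2·(x - 3) + 3·(x - 3)², so s_0'(4) = -3. On the right, s_1'(4) = b, so b = -3.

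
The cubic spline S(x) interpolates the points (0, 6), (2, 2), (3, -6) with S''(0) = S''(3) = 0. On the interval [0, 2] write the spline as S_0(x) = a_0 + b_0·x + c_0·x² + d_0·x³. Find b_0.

Let M_i = S''(x_i). Step sizes h_i = 2, 1; slopes of the chords Δ_i = (y_(i+1) - y_i)/h_i = -2, -8.
  2·M_0 + 6·M_1 + 1·M_2 = 6(Δ_1 - Δ_0) = -36
Natural end conditions: M_0 = M_2 = 0.
Hence M_0 = 0, M_1 = -6, M_2 = 0.
On [0, 2], with S_0(x) = a_0 + b_0·x + c_0·x² + d_0·x³: c_0 = M_0/2 = 0, d_0 = (M_1 - M_0)/(6h_0) = -1/2, b_0 = Δ_0 - h_0(2M_0 + M_1)/6 = 0.

0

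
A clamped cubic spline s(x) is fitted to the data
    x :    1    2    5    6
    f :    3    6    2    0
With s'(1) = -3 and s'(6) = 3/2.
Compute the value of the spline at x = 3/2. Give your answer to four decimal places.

3.5645

With σ_i denoting the second derivative at x_i, h_i = 1, 3, 1, and Δ_i = (y_(i+1) − y_i)/h_i = 3, -4/3, -2:
  1·σ_0 + 8·σ_1 + 3·σ_2 = 6(Δ_1 - Δ_0) = -26
  3·σ_1 + 8·σ_2 + 1·σ_3 = 6(Δ_2 - Δ_1) = -4
Clamped end conditions give two more equations: 2h_0·σ_0 + h_0·σ_1 = 6(Δ_0 - s'(1)) = 36 and h_2·σ_2 + 2h_2·σ_3 = 6(s'(6) - Δ_2) = 21.
Solving the tridiagonal system: σ_0 = 1325/63, σ_1 = -382/63, σ_2 = 31/63, σ_3 = 646/63.
On [1, 2], s(x) = 3 - 3·(x - 1) + 1325/126·(x - 1)² - 569/126·(x - 1)³.
With (x - 1) = 1/2: s(3/2) = 3593/1008.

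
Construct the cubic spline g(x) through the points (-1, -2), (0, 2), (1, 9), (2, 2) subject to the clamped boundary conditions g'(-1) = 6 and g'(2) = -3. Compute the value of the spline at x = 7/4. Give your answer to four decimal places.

Put M_i = g'' at the i-th knot. Here h = (1, 1, 1) and Δ = (4, 7, -7), so the interior equations h_(i-1)·M_(i-1) + 2(h_(i-1)+h_i)·M_i + h_i·M_(i+1) = 6(Δ_i − Δ_(i-1)) read
  1·M_0 + 4·M_1 + 1·M_2 = 6(Δ_1 - Δ_0) = 18
  1·M_1 + 4·M_2 + 1·M_3 = 6(Δ_2 - Δ_1) = -84
Clamped end conditions give two more equations: 2h_0·M_0 + h_0·M_1 = 6(Δ_0 - g'(-1)) = -12 and h_2·M_2 + 2h_2·M_3 = 6(g'(2) - Δ_2) = 24.
Hence M_0 = -14, M_1 = 16, M_2 = -32, M_3 = 28.
On [1, 2], g(x) = 9 - 1·(x - 1) - 16·(x - 1)² + 10·(x - 1)³.
With (x - 1) = 3/4: g(7/4) = 111/32.

3.4688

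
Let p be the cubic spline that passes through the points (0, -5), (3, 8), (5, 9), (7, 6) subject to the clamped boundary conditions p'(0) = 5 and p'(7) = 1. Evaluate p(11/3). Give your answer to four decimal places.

With M_i denoting the second derivative at x_i, h_i = 3, 2, 2, and Δ_i = (y_(i+1) − y_i)/h_i = 13/3, 1/2, -3/2:
  3·M_0 + 10·M_1 + 2·M_2 = 6(Δ_1 - Δ_0) = -23
  2·M_1 + 8·M_2 + 2·M_3 = 6(Δ_2 - Δ_1) = -12
Clamped end conditions give two more equations: 2h_0·M_0 + h_0·M_1 = 6(Δ_0 - p'(0)) = -4 and h_2·M_2 + 2h_2·M_3 = 6(p'(7) - Δ_2) = 15.
Hence M_0 = 34/111, M_1 = -72/37, M_2 = -165/74, M_3 = 180/37.
On [3, 5], p(t) = 8 + 94/37·(t - 3) - 36/37·(t - 3)² - 7/296·(t - 3)³.
With (t - 3) = 2/3: p(11/3) = 9245/999.

9.2543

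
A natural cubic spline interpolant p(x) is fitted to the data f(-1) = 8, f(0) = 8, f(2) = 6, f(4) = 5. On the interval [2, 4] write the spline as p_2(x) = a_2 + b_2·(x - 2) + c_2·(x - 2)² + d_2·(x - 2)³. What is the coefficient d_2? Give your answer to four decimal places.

With σ_i denoting the second derivative at x_i, h_i = 1, 2, 2, and Δ_i = (y_(i+1) − y_i)/h_i = 0, -1, -1/2:
  1·σ_0 + 6·σ_1 + 2·σ_2 = 6(Δ_1 - Δ_0) = -6
  2·σ_1 + 8·σ_2 + 2·σ_3 = 6(Δ_2 - Δ_1) = 3
Natural end conditions: σ_0 = σ_3 = 0.
Forward elimination and back-substitution give σ_0 = 0, σ_1 = -27/22, σ_2 = 15/22, σ_3 = 0.
On [2, 4], with p_2(x) = a_2 + b_2·(x - 2) + c_2·(x - 2)² + d_2·(x - 2)³: c_2 = σ_2/2 = 15/44, d_2 = (σ_3 - σ_2)/(6h_2) = -5/88, b_2 = Δ_2 - h_2(2σ_2 + σ_3)/6 = -21/22.

-0.0568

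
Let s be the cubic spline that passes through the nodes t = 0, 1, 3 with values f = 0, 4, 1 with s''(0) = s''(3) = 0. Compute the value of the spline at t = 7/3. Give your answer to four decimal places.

Write σ_i for s''(x_i). With h_i = 1, 2 and divided differences Δ_i = 4, -3/2, the continuity of s' gives the tridiagonal system
  1·σ_0 + 6·σ_1 + 2·σ_2 = 6(Δ_1 - Δ_0) = -33
Natural end conditions: σ_0 = σ_2 = 0.
Forward elimination and back-substitution give σ_0 = 0, σ_1 = -11/2, σ_2 = 0.
On [1, 3], s(t) = 4 + 13/6·(t - 1) - 11/4·(t - 1)² + 11/24·(t - 1)³.
With (t - 1) = 4/3: s(7/3) = 250/81.

3.0864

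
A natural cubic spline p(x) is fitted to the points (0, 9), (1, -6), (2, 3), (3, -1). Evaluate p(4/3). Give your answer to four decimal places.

Write M_i for p''(x_i). With h_i = 1, 1, 1 and divided differences Δ_i = -15, 9, -4, the continuity of p' gives the tridiagonal system
  1·M_0 + 4·M_1 + 1·M_2 = 6(Δ_1 - Δ_0) = 144
  1·M_1 + 4·M_2 + 1·M_3 = 6(Δ_2 - Δ_1) = -78
Natural end conditions: M_0 = M_3 = 0.
Forward elimination and back-substitution give M_0 = 0, M_1 = 218/5, M_2 = -152/5, M_3 = 0.
On [1, 2], p(x) = -6 - 7/15·(x - 1) + 109/5·(x - 1)² - 37/3·(x - 1)³.
With (x - 1) = 1/3: p(4/3) = -1697/405.

-4.1901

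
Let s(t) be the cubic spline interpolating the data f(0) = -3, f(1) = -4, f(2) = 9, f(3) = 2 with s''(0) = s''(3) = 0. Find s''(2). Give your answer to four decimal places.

-37.6000

Put M_i = s'' at the i-th knot. Here h = (1, 1, 1) and Δ = (-1, 13, -7), so the interior equations h_(i-1)·M_(i-1) + 2(h_(i-1)+h_i)·M_i + h_i·M_(i+1) = 6(Δ_i − Δ_(i-1)) read
  1·M_0 + 4·M_1 + 1·M_2 = 6(Δ_1 - Δ_0) = 84
  1·M_1 + 4·M_2 + 1·M_3 = 6(Δ_2 - Δ_1) = -120
Natural end conditions: M_0 = M_3 = 0.
Forward elimination and back-substitution give M_0 = 0, M_1 = 152/5, M_2 = -188/5, M_3 = 0.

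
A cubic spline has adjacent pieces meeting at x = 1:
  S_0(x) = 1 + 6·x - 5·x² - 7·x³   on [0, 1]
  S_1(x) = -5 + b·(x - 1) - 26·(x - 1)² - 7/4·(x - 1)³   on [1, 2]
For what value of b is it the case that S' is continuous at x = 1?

-25

S_0'(x) = 6 - 10·x - 21·x², so S_0'(1) = -25. On the right, S_1'(1) = b, so b = -25.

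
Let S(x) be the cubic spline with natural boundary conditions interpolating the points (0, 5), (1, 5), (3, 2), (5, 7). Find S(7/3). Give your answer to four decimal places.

With σ_i denoting the second derivative at x_i, h_i = 1, 2, 2, and Δ_i = (y_(i+1) − y_i)/h_i = 0, -3/2, 5/2:
  1·σ_0 + 6·σ_1 + 2·σ_2 = 6(Δ_1 - Δ_0) = -9
  2·σ_1 + 8·σ_2 + 2·σ_3 = 6(Δ_2 - Δ_1) = 24
Natural end conditions: σ_0 = σ_3 = 0.
Forward elimination and back-substitution give σ_0 = 0, σ_1 = -30/11, σ_2 = 81/22, σ_3 = 0.
On [1, 3], S(x) = 5 - 10/11·(x - 1) - 15/11·(x - 1)² + 47/88·(x - 1)³.
With (x - 1) = 4/3: S(7/3) = 71/27.

2.6296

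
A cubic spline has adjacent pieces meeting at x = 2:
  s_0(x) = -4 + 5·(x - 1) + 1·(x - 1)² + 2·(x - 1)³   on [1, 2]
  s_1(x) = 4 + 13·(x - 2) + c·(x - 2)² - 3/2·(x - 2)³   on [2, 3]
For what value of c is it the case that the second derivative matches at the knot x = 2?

7

s_0''(x) = 2 + 12·(x - 1), so s_0''(2) = 14. On the right, s_1''(2) = 2c, so c = 7.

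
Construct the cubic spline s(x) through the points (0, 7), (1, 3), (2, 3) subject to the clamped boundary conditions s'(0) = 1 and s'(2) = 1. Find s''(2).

-3

Let M_i = s''(x_i). Step sizes h_i = 1, 1; slopes of the chords Δ_i = (y_(i+1) - y_i)/h_i = -4, 0.
  1·M_0 + 4·M_1 + 1·M_2 = 6(Δ_1 - Δ_0) = 24
Clamped end conditions give two more equations: 2h_0·M_0 + h_0·M_1 = 6(Δ_0 - s'(0)) = -30 and h_1·M_1 + 2h_1·M_2 = 6(s'(2) - Δ_1) = 6.
Solving the tridiagonal system: M_0 = -21, M_1 = 12, M_2 = -3.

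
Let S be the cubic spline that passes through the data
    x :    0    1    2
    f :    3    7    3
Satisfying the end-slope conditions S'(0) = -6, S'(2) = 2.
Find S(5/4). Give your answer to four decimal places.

Write M_i for S''(x_i). With h_i = 1, 1 and divided differences Δ_i = 4, -4, the continuity of S' gives the tridiagonal system
  1·M_0 + 4·M_1 + 1·M_2 = 6(Δ_1 - Δ_0) = -48
Clamped end conditions give two more equations: 2h_0·M_0 + h_0·M_1 = 6(Δ_0 - S'(0)) = 60 and h_1·M_1 + 2h_1·M_2 = 6(S'(2) - Δ_1) = 36.
Hence M_0 = 46, M_1 = -32, M_2 = 34.
On [1, 2], S(x) = 7 + 1·(x - 1) - 16·(x - 1)² + 11·(x - 1)³.
With (x - 1) = 1/4: S(5/4) = 411/64.

6.4219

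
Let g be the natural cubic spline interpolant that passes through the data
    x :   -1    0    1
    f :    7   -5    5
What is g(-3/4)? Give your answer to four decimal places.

Let M_i = g''(x_i). Step sizes h_i = 1, 1; slopes of the chords Δ_i = (y_(i+1) - y_i)/h_i = -12, 10.
  1·M_0 + 4·M_1 + 1·M_2 = 6(Δ_1 - Δ_0) = 132
Natural end conditions: M_0 = M_2 = 0.
Solving: M_0 = 0, M_1 = 33, M_2 = 0.
On [-1, 0], g(x) = 7 - 35/2·(x + 1) + 0·(x + 1)² + 11/2·(x + 1)³.
With (x + 1) = 1/4: g(-3/4) = 347/128.

2.7109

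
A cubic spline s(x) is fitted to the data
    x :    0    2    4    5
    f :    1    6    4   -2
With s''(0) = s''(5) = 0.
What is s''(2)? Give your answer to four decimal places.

-1.5000

With M_i denoting the second derivative at x_i, h_i = 2, 2, 1, and Δ_i = (y_(i+1) − y_i)/h_i = 5/2, -1, -6:
  2·M_0 + 8·M_1 + 2·M_2 = 6(Δ_1 - Δ_0) = -21
  2·M_1 + 6·M_2 + 1·M_3 = 6(Δ_2 - Δ_1) = -30
Natural end conditions: M_0 = M_3 = 0.
Forward elimination and back-substitution give M_0 = 0, M_1 = -3/2, M_2 = -9/2, M_3 = 0.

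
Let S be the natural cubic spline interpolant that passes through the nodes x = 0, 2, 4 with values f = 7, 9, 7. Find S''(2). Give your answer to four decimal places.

-1.5000

Let M_i = S''(x_i). Step sizes h_i = 2, 2; slopes of the chords Δ_i = (y_(i+1) - y_i)/h_i = 1, -1.
  2·M_0 + 8·M_1 + 2·M_2 = 6(Δ_1 - Δ_0) = -12
Natural end conditions: M_0 = M_2 = 0.
Hence M_0 = 0, M_1 = -3/2, M_2 = 0.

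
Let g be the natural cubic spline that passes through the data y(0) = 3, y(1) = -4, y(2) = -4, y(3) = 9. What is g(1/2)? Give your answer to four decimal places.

With M_i denoting the second derivative at x_i, h_i = 1, 1, 1, and Δ_i = (y_(i+1) − y_i)/h_i = -7, 0, 13:
  1·M_0 + 4·M_1 + 1·M_2 = 6(Δ_1 - Δ_0) = 42
  1·M_1 + 4·M_2 + 1·M_3 = 6(Δ_2 - Δ_1) = 78
Natural end conditions: M_0 = M_3 = 0.
Hence M_0 = 0, M_1 = 6, M_2 = 18, M_3 = 0.
On [0, 1], g(x) = 3 - 8·x + 0·x² + 1·x³.
With x = 1/2: g(1/2) = -7/8.

-0.8750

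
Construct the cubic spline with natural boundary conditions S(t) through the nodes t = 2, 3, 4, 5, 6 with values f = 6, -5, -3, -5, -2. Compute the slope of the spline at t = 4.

1

Let m_i = S''(x_i). Step sizes h_i = 1, 1, 1, 1; slopes of the chords Δ_i = (y_(i+1) - y_i)/h_i = -11, 2, -2, 3.
  1·m_0 + 4·m_1 + 1·m_2 = 6(Δ_1 - Δ_0) = 78
  1·m_1 + 4·m_2 + 1·m_3 = 6(Δ_2 - Δ_1) = -24
  1·m_2 + 4·m_3 + 1·m_4 = 6(Δ_3 - Δ_2) = 30
Natural end conditions: m_0 = m_4 = 0.
Solving: m_0 = 0, m_1 = 162/7, m_2 = -102/7, m_3 = 78/7, m_4 = 0.
On [4, 5], S'(t) = b_2 + 2c_2·(t - 4) + 3d_2·(t - 4)² with b_2 = Δ_2 - h_2(2m_2 + m_3)/6 = 1, c_2 = m_2/2 = -51/7, d_2 = (m_3 - m_2)/(6h_2) = 30/7. So S'(4) = 1.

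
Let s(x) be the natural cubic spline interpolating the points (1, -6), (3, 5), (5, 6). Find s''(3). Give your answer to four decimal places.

Put σ_i = s'' at the i-th knot. Here h = (2, 2) and Δ = (11/2, 1/2), so the interior equations h_(i-1)·σ_(i-1) + 2(h_(i-1)+h_i)·σ_i + h_i·σ_(i+1) = 6(Δ_i − Δ_(i-1)) read
  2·σ_0 + 8·σ_1 + 2·σ_2 = 6(Δ_1 - Δ_0) = -30
Natural end conditions: σ_0 = σ_2 = 0.
Solving the tridiagonal system: σ_0 = 0, σ_1 = -15/4, σ_2 = 0.

-3.7500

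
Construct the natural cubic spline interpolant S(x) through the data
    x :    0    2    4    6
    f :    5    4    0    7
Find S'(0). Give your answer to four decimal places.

Put m_i = S'' at the i-th knot. Here h = (2, 2, 2) and Δ = (-1/2, -2, 7/2), so the interior equations h_(i-1)·m_(i-1) + 2(h_(i-1)+h_i)·m_i + h_i·m_(i+1) = 6(Δ_i − Δ_(i-1)) read
  2·m_0 + 8·m_1 + 2·m_2 = 6(Δ_1 - Δ_0) = -9
  2·m_1 + 8·m_2 + 2·m_3 = 6(Δ_2 - Δ_1) = 33
Natural end conditions: m_0 = m_3 = 0.
Solving the tridiagonal system: m_0 = 0, m_1 = -23/10, m_2 = 47/10, m_3 = 0.
On [0, 2], S'(x) = b_0 + 2c_0·x + 3d_0·x² with b_0 = Δ_0 - h_0(2m_0 + m_1)/6 = 4/15, c_0 = m_0/2 = 0, d_0 = (m_1 - m_0)/(6h_0) = -23/120. So S'(0) = 4/15.

0.2667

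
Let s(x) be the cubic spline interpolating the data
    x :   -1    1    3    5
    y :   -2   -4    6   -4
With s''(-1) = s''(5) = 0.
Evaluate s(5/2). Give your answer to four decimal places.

4.4500

Put M_i = s'' at the i-th knot. Here h = (2, 2, 2) and Δ = (-1, 5, -5), so the interior equations h_(i-1)·M_(i-1) + 2(h_(i-1)+h_i)·M_i + h_i·M_(i+1) = 6(Δ_i − Δ_(i-1)) read
  2·M_0 + 8·M_1 + 2·M_2 = 6(Δ_1 - Δ_0) = 36
  2·M_1 + 8·M_2 + 2·M_3 = 6(Δ_2 - Δ_1) = -60
Natural end conditions: M_0 = M_3 = 0.
Hence M_0 = 0, M_1 = 34/5, M_2 = -46/5, M_3 = 0.
On [1, 3], s(x) = -4 + 53/15·(x - 1) + 17/5·(x - 1)² - 4/3·(x - 1)³.
With (x - 1) = 3/2: s(5/2) = 89/20.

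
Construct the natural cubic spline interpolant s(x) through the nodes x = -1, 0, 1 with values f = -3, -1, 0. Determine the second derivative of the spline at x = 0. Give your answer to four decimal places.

-1.5000

With M_i denoting the second derivative at x_i, h_i = 1, 1, and Δ_i = (y_(i+1) − y_i)/h_i = 2, 1:
  1·M_0 + 4·M_1 + 1·M_2 = 6(Δ_1 - Δ_0) = -6
Natural end conditions: M_0 = M_2 = 0.
Forward elimination and back-substitution give M_0 = 0, M_1 = -3/2, M_2 = 0.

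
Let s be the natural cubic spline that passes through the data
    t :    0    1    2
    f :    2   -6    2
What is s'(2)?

12

With M_i denoting the second derivative at x_i, h_i = 1, 1, and Δ_i = (y_(i+1) − y_i)/h_i = -8, 8:
  1·M_0 + 4·M_1 + 1·M_2 = 6(Δ_1 - Δ_0) = 96
Natural end conditions: M_0 = M_2 = 0.
Solving: M_0 = 0, M_1 = 24, M_2 = 0.
On [1, 2], s'(t) = b_1 + 2c_1·(t - 1) + 3d_1·(t - 1)² with b_1 = Δ_1 - h_1(2M_1 + M_2)/6 = 0, c_1 = M_1/2 = 12, d_1 = (M_2 - M_1)/(6h_1) = -4. So s'(2) = 12.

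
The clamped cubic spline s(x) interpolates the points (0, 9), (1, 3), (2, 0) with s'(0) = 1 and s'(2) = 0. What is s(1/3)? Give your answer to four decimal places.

Let m_i = s''(x_i). Step sizes h_i = 1, 1; slopes of the chords Δ_i = (y_(i+1) - y_i)/h_i = -6, -3.
  1·m_0 + 4·m_1 + 1·m_2 = 6(Δ_1 - Δ_0) = 18
Clamped end conditions give two more equations: 2h_0·m_0 + h_0·m_1 = 6(Δ_0 - s'(0)) = -42 and h_1·m_1 + 2h_1·m_2 = 6(s'(2) - Δ_1) = 18.
Hence m_0 = -26, m_1 = 10, m_2 = 4.
On [0, 1], s(x) = 9 + 1·x - 13·x² + 6·x³.
With x = 1/3: s(1/3) = 73/9.

8.1111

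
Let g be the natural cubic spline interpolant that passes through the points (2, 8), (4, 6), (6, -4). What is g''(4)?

-3

Put M_i = g'' at the i-th knot. Here h = (2, 2) and Δ = (-1, -5), so the interior equations h_(i-1)·M_(i-1) + 2(h_(i-1)+h_i)·M_i + h_i·M_(i+1) = 6(Δ_i − Δ_(i-1)) read
  2·M_0 + 8·M_1 + 2·M_2 = 6(Δ_1 - Δ_0) = -24
Natural end conditions: M_0 = M_2 = 0.
Solving: M_0 = 0, M_1 = -3, M_2 = 0.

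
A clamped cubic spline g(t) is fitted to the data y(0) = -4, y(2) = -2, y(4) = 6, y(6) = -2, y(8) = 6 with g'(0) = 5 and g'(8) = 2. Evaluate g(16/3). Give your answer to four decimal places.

Write σ_i for g''(x_i). With h_i = 2, 2, 2, 2 and divided differences Δ_i = 1, 4, -4, 4, the continuity of g' gives the tridiagonal system
  2·σ_0 + 8·σ_1 + 2·σ_2 = 6(Δ_1 - Δ_0) = 18
  2·σ_1 + 8·σ_2 + 2·σ_3 = 6(Δ_2 - Δ_1) = -48
  2·σ_2 + 8·σ_3 + 2·σ_4 = 6(Δ_3 - Δ_2) = 48
Clamped end conditions give two more equations: 2h_0·σ_0 + h_0·σ_1 = 6(Δ_0 - g'(0)) = -24 and h_3·σ_3 + 2h_3·σ_4 = 6(g'(8) - Δ_3) = -12.
Solving: σ_0 = -135/14, σ_1 = 51/7, σ_2 = -21/2, σ_3 = 75/7, σ_4 = -117/14.
On [4, 6], g(t) = 6 - 4/7·(t - 4) - 21/4·(t - 4)² + 99/56·(t - 4)³.
With (t - 4) = 4/3: g(16/3) = 2/21.

0.0952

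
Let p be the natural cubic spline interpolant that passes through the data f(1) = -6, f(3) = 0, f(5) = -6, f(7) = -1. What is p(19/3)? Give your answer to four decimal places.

With M_i denoting the second derivative at x_i, h_i = 2, 2, 2, and Δ_i = (y_(i+1) − y_i)/h_i = 3, -3, 5/2:
  2·M_0 + 8·M_1 + 2·M_2 = 6(Δ_1 - Δ_0) = -36
  2·M_1 + 8·M_2 + 2·M_3 = 6(Δ_2 - Δ_1) = 33
Natural end conditions: M_0 = M_3 = 0.
Forward elimination and back-substitution give M_0 = 0, M_1 = -59/10, M_2 = 28/5, M_3 = 0.
On [5, 7], p(x) = -6 - 37/30·(x - 5) + 14/5·(x - 5)² - 7/15·(x - 5)³.
With (x - 5) = 4/3: p(19/3) = -1528/405.

-3.7728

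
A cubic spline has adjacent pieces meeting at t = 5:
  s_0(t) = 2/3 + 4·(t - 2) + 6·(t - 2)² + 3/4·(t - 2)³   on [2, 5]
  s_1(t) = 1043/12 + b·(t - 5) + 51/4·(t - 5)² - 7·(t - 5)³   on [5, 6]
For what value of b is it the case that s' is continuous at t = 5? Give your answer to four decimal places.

s_0'(t) = 4 + 12·(t - 2) + 9/4·(t - 2)², so s_0'(5) = 241/4. On the right, s_1'(5) = b, so b = 241/4.

60.2500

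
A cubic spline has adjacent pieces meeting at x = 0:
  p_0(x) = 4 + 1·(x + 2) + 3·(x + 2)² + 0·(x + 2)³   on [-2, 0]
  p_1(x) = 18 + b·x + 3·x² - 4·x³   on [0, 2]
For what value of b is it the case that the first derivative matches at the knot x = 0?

13

p_0'(x) = 1 + 6·(x + 2) + 0·(x + 2)², so p_0'(0) = 13. On the right, p_1'(0) = b, so b = 13.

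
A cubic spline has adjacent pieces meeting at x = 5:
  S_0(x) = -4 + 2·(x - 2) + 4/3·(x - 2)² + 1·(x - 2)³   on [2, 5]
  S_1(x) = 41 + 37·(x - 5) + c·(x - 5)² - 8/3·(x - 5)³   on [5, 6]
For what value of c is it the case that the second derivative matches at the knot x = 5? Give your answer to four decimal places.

10.3333

S_0''(x) = 8/3 + 6·(x - 2), so S_0''(5) = 62/3. On the right, S_1''(5) = 2c, so c = 31/3.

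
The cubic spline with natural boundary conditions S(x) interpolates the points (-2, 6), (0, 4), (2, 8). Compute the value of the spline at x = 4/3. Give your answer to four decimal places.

6.2222

Write M_i for S''(x_i). With h_i = 2, 2 and divided differences Δ_i = -1, 2, the continuity of S' gives the tridiagonal system
  2·M_0 + 8·M_1 + 2·M_2 = 6(Δ_1 - Δ_0) = 18
Natural end conditions: M_0 = M_2 = 0.
Solving: M_0 = 0, M_1 = 9/4, M_2 = 0.
On [0, 2], S(x) = 4 + 1/2·x + 9/8·x² - 3/16·x³.
With x = 4/3: S(4/3) = 56/9.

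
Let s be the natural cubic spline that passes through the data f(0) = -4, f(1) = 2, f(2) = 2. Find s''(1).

With m_i denoting the second derivative at x_i, h_i = 1, 1, and Δ_i = (y_(i+1) − y_i)/h_i = 6, 0:
  1·m_0 + 4·m_1 + 1·m_2 = 6(Δ_1 - Δ_0) = -36
Natural end conditions: m_0 = m_2 = 0.
Solving: m_0 = 0, m_1 = -9, m_2 = 0.

-9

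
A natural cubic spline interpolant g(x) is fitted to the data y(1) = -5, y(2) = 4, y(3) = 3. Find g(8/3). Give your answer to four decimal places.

With M_i denoting the second derivative at x_i, h_i = 1, 1, and Δ_i = (y_(i+1) − y_i)/h_i = 9, -1:
  1·M_0 + 4·M_1 + 1·M_2 = 6(Δ_1 - Δ_0) = -60
Natural end conditions: M_0 = M_2 = 0.
Solving the tridiagonal system: M_0 = 0, M_1 = -15, M_2 = 0.
On [2, 3], g(x) = 4 + 4·(x - 2) - 15/2·(x - 2)² + 5/2·(x - 2)³.
With (x - 2) = 2/3: g(8/3) = 110/27.

4.0741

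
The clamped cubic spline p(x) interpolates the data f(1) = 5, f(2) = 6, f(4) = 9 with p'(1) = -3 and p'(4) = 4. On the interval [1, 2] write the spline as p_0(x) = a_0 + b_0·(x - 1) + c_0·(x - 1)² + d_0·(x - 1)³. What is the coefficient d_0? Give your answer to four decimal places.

-2.9167

Put σ_i = p'' at the i-th knot. Here h = (1, 2) and Δ = (1, 3/2), so the interior equations h_(i-1)·σ_(i-1) + 2(h_(i-1)+h_i)·σ_i + h_i·σ_(i+1) = 6(Δ_i − Δ_(i-1)) read
  1·σ_0 + 6·σ_1 + 2·σ_2 = 6(Δ_1 - Δ_0) = 3
Clamped end conditions give two more equations: 2h_0·σ_0 + h_0·σ_1 = 6(Δ_0 - p'(1)) = 24 and h_1·σ_1 + 2h_1·σ_2 = 6(p'(4) - Δ_1) = 15.
Forward elimination and back-substitution give σ_0 = 83/6, σ_1 = -11/3, σ_2 = 67/12.
On [1, 2], with p_0(x) = a_0 + b_0·(x - 1) + c_0·(x - 1)² + d_0·(x - 1)³: c_0 = σ_0/2 = 83/12, d_0 = (σ_1 - σ_0)/(6h_0) = -35/12, b_0 = Δ_0 - h_0(2σ_0 + σ_1)/6 = -3.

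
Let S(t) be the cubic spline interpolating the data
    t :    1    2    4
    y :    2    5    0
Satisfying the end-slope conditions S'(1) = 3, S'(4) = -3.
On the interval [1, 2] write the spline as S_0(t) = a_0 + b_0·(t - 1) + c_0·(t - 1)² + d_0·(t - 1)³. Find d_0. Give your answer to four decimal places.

Write M_i for S''(x_i). With h_i = 1, 2 and divided differences Δ_i = 3, -5/2, the continuity of S' gives the tridiagonal system
  1·M_0 + 6·M_1 + 2·M_2 = 6(Δ_1 - Δ_0) = -33
Clamped end conditions give two more equations: 2h_0·M_0 + h_0·M_1 = 6(Δ_0 - S'(1)) = 0 and h_1·M_1 + 2h_1·M_2 = 6(S'(4) - Δ_1) = -3.
Solving: M_0 = 7/2, M_1 = -7, M_2 = 11/4.
On [1, 2], with S_0(t) = a_0 + b_0·(t - 1) + c_0·(t - 1)² + d_0·(t - 1)³: c_0 = M_0/2 = 7/4, d_0 = (M_1 - M_0)/(6h_0) = -7/4, b_0 = Δ_0 - h_0(2M_0 + M_1)/6 = 3.

-1.7500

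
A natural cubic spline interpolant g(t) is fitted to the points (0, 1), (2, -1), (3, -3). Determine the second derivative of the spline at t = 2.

-1

Let σ_i = g''(x_i). Step sizes h_i = 2, 1; slopes of the chords Δ_i = (y_(i+1) - y_i)/h_i = -1, -2.
  2·σ_0 + 6·σ_1 + 1·σ_2 = 6(Δ_1 - Δ_0) = -6
Natural end conditions: σ_0 = σ_2 = 0.
Solving the tridiagonal system: σ_0 = 0, σ_1 = -1, σ_2 = 0.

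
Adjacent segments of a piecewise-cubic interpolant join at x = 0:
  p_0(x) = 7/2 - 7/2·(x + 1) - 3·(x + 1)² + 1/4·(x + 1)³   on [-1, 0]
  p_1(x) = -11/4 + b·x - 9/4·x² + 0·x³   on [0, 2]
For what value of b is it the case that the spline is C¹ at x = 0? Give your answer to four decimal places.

-8.7500

p_0'(x) = -7/2 - 6·(x + 1) + 3/4·(x + 1)², so p_0'(0) = -35/4. On the right, p_1'(0) = b, so b = -35/4.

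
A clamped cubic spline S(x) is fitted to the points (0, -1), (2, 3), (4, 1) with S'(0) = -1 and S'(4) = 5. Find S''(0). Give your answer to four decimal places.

With M_i denoting the second derivative at x_i, h_i = 2, 2, and Δ_i = (y_(i+1) − y_i)/h_i = 2, -1:
  2·M_0 + 8·M_1 + 2·M_2 = 6(Δ_1 - Δ_0) = -18
Clamped end conditions give two more equations: 2h_0·M_0 + h_0·M_1 = 6(Δ_0 - S'(0)) = 18 and h_1·M_1 + 2h_1·M_2 = 6(S'(4) - Δ_1) = 36.
Forward elimination and back-substitution give M_0 = 33/4, M_1 = -15/2, M_2 = 51/4.

8.2500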